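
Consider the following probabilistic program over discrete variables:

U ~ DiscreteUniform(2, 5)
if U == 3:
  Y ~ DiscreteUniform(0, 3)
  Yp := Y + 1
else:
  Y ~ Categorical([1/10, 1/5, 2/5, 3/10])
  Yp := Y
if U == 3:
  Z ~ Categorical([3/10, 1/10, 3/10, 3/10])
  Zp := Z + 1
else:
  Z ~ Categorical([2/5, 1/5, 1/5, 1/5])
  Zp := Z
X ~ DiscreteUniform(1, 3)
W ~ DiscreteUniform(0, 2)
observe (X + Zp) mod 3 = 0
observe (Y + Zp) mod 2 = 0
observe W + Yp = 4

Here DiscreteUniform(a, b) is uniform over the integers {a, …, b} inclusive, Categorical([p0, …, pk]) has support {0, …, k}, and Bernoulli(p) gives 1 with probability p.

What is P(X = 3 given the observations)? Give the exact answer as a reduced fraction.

Enumerate traces; 18 have nonzero weight after conditioning:
  (U=2, Y=2, Z=0, X=3, W=2) weight 1/225
  (U=2, Y=2, Z=2, X=1, W=2) weight 1/450
  (U=2, Y=3, Z=1, X=2, W=1) weight 1/600
  (U=2, Y=3, Z=3, X=3, W=1) weight 1/600
  (U=3, Y=1, Z=0, X=2, W=2) weight 1/480
  (U=3, Y=1, Z=2, X=3, W=2) weight 1/480
  (U=3, Y=2, Z=1, X=1, W=1) weight 1/1440
  (U=3, Y=2, Z=3, X=2, W=1) weight 1/480
  … 10 more
Group by X:
  weight(X=1) = 53/7200
  weight(X=2) = 9/800
  weight(X=3) = 9/400
Total weight = 53/7200 + 9/800 + 9/400 = 37/900
P(X=1 | obs) = 53/7200 / 37/900 = 53/296
P(X=2 | obs) = 9/800 / 37/900 = 81/296
P(X=3 | obs) = 9/400 / 37/900 = 81/148

P(X = 3 | obs) = 81/148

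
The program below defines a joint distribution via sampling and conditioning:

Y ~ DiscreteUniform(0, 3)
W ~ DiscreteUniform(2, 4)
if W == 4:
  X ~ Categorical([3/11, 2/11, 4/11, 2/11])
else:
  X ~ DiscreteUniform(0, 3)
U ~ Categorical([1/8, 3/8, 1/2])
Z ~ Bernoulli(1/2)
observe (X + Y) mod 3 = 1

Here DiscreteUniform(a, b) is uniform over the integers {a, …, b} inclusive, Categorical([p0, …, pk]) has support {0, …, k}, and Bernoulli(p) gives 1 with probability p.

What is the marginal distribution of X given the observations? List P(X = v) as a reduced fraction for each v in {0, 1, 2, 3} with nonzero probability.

P(X=0) = 17/81, P(X=1) = 10/27, P(X=2) = 19/81, P(X=3) = 5/27

Enumerate traces; 90 have nonzero weight after conditioning:
  (Y=0, W=2, X=1, U=0, Z=0) weight 1/768
  (Y=0, W=2, X=1, U=0, Z=1) weight 1/768
  (Y=0, W=2, X=1, U=1, Z=0) weight 1/256
  (Y=0, W=2, X=1, U=1, Z=1) weight 1/256
  (Y=0, W=2, X=1, U=2, Z=0) weight 1/192
  (Y=0, W=2, X=1, U=2, Z=1) weight 1/192
  (Y=0, W=3, X=1, U=0, Z=0) weight 1/768
  (Y=0, W=3, X=1, U=0, Z=1) weight 1/768
  (Y=1, W=2, X=0, U=0, Z=0) weight 1/768
  (Y=1, W=2, X=3, U=0, Z=0) weight 1/768
  … 80 more
Group by X:
  weight(X=0) = 17/264
  weight(X=1) = 5/44
  weight(X=2) = 19/264
  weight(X=3) = 5/88
Total weight = 17/264 + 5/44 + 19/264 + 5/88 = 27/88
P(X=0 | obs) = 17/264 / 27/88 = 17/81
P(X=1 | obs) = 5/44 / 27/88 = 10/27
P(X=2 | obs) = 19/264 / 27/88 = 19/81
P(X=3 | obs) = 5/88 / 27/88 = 5/27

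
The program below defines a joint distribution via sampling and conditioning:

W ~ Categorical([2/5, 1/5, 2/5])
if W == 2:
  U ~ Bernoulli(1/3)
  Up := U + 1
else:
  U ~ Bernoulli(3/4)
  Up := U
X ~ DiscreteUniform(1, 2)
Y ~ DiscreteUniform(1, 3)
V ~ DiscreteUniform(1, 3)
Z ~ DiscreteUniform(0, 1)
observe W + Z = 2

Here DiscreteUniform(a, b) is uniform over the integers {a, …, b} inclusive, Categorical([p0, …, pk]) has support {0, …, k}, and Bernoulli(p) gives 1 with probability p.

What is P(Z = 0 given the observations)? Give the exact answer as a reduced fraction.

Enumerate traces; 72 have nonzero weight after conditioning:
  (W=1, U=0, X=1, Y=1, V=1, Z=1) weight 1/720
  (W=1, U=0, X=1, Y=1, V=2, Z=1) weight 1/720
  (W=1, U=0, X=1, Y=1, V=3, Z=1) weight 1/720
  (W=1, U=0, X=1, Y=2, V=1, Z=1) weight 1/720
  (W=1, U=0, X=1, Y=2, V=2, Z=1) weight 1/720
  (W=1, U=0, X=1, Y=2, V=3, Z=1) weight 1/720
  (W=1, U=0, X=1, Y=3, V=1, Z=1) weight 1/720
  (W=1, U=0, X=1, Y=3, V=2, Z=1) weight 1/720
  (W=2, U=0, X=1, Y=1, V=1, Z=0) weight 1/135
  … 63 more
Group by Z:
  weight(Z=0) = 1/5
  weight(Z=1) = 1/10
Total weight = 1/5 + 1/10 = 3/10
P(Z=0 | obs) = 1/5 / 3/10 = 2/3
P(Z=1 | obs) = 1/10 / 3/10 = 1/3

P(Z = 0 | obs) = 2/3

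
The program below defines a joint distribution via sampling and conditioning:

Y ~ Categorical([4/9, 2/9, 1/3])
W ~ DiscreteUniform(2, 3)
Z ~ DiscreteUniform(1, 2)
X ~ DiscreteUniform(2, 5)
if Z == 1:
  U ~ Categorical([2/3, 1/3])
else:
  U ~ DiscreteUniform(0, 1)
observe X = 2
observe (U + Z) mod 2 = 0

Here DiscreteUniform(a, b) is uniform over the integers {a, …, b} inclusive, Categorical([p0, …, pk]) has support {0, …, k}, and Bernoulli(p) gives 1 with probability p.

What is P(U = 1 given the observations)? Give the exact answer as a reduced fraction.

P(U = 1 | obs) = 2/5

Enumerate traces; 12 have nonzero weight after conditioning:
  (Y=0, W=2, Z=1, X=2, U=1) weight 1/108
  (Y=0, W=2, Z=2, X=2, U=0) weight 1/72
  (Y=0, W=3, Z=1, X=2, U=1) weight 1/108
  (Y=0, W=3, Z=2, X=2, U=0) weight 1/72
  (Y=1, W=2, Z=1, X=2, U=1) weight 1/216
  (Y=1, W=2, Z=2, X=2, U=0) weight 1/144
  (Y=1, W=3, Z=1, X=2, U=1) weight 1/216
  (Y=1, W=3, Z=2, X=2, U=0) weight 1/144
  … 4 more
Group by U:
  weight(U=0) = 1/16
  weight(U=1) = 1/24
Total weight = 1/16 + 1/24 = 5/48
P(U=0 | obs) = 1/16 / 5/48 = 3/5
P(U=1 | obs) = 1/24 / 5/48 = 2/5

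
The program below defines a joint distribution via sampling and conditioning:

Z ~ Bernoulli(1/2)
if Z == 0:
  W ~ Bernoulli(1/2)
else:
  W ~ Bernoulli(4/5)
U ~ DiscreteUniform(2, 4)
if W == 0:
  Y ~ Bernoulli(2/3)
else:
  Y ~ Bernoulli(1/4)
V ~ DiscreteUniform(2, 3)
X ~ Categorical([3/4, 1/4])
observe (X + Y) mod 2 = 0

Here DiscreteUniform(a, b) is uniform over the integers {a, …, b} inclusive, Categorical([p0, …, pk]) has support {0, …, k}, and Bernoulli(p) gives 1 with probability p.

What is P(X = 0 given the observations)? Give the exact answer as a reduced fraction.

Enumerate traces; 48 have nonzero weight after conditioning:
  (Z=0, W=0, U=2, Y=0, V=2, X=0) weight 1/96
  (Z=0, W=0, U=2, Y=0, V=3, X=0) weight 1/96
  (Z=0, W=0, U=2, Y=1, V=2, X=1) weight 1/144
  (Z=0, W=0, U=2, Y=1, V=3, X=1) weight 1/144
  (Z=0, W=0, U=3, Y=0, V=2, X=0) weight 1/96
  (Z=0, W=0, U=3, Y=0, V=3, X=0) weight 1/96
  (Z=0, W=0, U=3, Y=1, V=2, X=1) weight 1/144
  (Z=0, W=0, U=3, Y=1, V=3, X=1) weight 1/144
  … 40 more
Group by X:
  weight(X=0) = 29/64
  weight(X=1) = 19/192
Total weight = 29/64 + 19/192 = 53/96
P(X=0 | obs) = 29/64 / 53/96 = 87/106
P(X=1 | obs) = 19/192 / 53/96 = 19/106

P(X = 0 | obs) = 87/106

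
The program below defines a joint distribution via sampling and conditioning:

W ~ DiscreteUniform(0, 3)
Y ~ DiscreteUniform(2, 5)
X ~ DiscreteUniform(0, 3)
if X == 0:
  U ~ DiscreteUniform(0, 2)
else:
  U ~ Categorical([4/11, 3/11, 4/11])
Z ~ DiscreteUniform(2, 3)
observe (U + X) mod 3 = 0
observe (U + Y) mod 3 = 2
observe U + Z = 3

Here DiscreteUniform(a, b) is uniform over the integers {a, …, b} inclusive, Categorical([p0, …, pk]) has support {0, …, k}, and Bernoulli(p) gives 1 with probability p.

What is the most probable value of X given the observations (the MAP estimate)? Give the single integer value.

Enumerate traces; 20 have nonzero weight after conditioning:
  (W=0, Y=2, X=0, U=0, Z=3) weight 1/384
  (W=0, Y=2, X=3, U=0, Z=3) weight 1/352
  (W=0, Y=4, X=2, U=1, Z=2) weight 3/1408
  (W=0, Y=5, X=0, U=0, Z=3) weight 1/384
  (W=0, Y=5, X=3, U=0, Z=3) weight 1/352
  (W=1, Y=2, X=0, U=0, Z=3) weight 1/384
  (W=1, Y=2, X=3, U=0, Z=3) weight 1/352
  (W=1, Y=4, X=2, U=1, Z=2) weight 3/1408
  … 12 more
Group by X:
  weight(X=0) = 1/48
  weight(X=2) = 3/352
  weight(X=3) = 1/44
Total weight = 1/48 + 3/352 + 1/44 = 5/96
P(X=0 | obs) = 1/48 / 5/96 = 2/5
P(X=2 | obs) = 3/352 / 5/96 = 9/55
P(X=3 | obs) = 1/44 / 5/96 = 24/55
argmax = 3

argmax_v P(X = v | obs) = 3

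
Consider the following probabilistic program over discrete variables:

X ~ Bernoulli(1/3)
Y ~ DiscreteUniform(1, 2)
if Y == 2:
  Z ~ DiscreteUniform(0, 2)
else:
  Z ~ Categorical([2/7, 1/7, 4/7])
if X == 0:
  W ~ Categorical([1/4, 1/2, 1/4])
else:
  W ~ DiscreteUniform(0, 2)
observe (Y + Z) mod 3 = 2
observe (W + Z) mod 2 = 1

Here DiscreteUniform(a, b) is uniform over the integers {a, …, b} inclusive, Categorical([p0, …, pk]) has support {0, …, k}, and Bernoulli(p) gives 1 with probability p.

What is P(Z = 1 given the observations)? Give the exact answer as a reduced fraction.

P(Z = 1 | obs) = 15/43

Enumerate traces; 6 have nonzero weight after conditioning:
  (X=0, Y=1, Z=1, W=0) weight 1/84
  (X=0, Y=1, Z=1, W=2) weight 1/84
  (X=0, Y=2, Z=0, W=1) weight 1/18
  (X=1, Y=1, Z=1, W=0) weight 1/126
  (X=1, Y=1, Z=1, W=2) weight 1/126
  (X=1, Y=2, Z=0, W=1) weight 1/54
Group by Z:
  weight(Z=0) = 2/27
  weight(Z=1) = 5/126
Total weight = 2/27 + 5/126 = 43/378
P(Z=0 | obs) = 2/27 / 43/378 = 28/43
P(Z=1 | obs) = 5/126 / 43/378 = 15/43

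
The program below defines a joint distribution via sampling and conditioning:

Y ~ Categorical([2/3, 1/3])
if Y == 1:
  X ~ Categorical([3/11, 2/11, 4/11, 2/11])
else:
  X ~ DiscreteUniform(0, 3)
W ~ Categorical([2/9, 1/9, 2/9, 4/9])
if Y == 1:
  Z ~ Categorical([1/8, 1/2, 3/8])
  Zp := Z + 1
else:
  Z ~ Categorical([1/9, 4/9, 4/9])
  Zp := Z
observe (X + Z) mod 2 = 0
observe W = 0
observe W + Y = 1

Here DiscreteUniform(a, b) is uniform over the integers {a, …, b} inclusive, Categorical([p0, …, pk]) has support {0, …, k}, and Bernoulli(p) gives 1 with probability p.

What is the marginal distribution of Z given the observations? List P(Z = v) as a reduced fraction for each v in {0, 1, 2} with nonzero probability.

Enumerate traces; 6 have nonzero weight after conditioning:
  (Y=1, X=0, W=0, Z=0) weight 1/396
  (Y=1, X=0, W=0, Z=2) weight 1/132
  (Y=1, X=1, W=0, Z=1) weight 2/297
  (Y=1, X=2, W=0, Z=0) weight 1/297
  (Y=1, X=2, W=0, Z=2) weight 1/99
  (Y=1, X=3, W=0, Z=1) weight 2/297
Group by Z:
  weight(Z=0) = 7/1188
  weight(Z=1) = 4/297
  weight(Z=2) = 7/396
Total weight = 7/1188 + 4/297 + 7/396 = 1/27
P(Z=0 | obs) = 7/1188 / 1/27 = 7/44
P(Z=1 | obs) = 4/297 / 1/27 = 4/11
P(Z=2 | obs) = 7/396 / 1/27 = 21/44

P(Z=0) = 7/44, P(Z=1) = 4/11, P(Z=2) = 21/44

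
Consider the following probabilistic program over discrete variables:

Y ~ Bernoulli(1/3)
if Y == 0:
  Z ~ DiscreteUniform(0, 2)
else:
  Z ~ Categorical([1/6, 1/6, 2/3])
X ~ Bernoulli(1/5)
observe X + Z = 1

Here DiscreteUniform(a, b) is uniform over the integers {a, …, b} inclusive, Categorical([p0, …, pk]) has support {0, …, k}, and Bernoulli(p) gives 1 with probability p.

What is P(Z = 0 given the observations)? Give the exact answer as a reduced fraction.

P(Z = 0 | obs) = 1/5

Enumerate traces; 4 have nonzero weight after conditioning:
  (Y=0, Z=0, X=1) weight 2/45
  (Y=0, Z=1, X=0) weight 8/45
  (Y=1, Z=0, X=1) weight 1/90
  (Y=1, Z=1, X=0) weight 2/45
Group by Z:
  weight(Z=0) = 1/18
  weight(Z=1) = 2/9
Total weight = 1/18 + 2/9 = 5/18
P(Z=0 | obs) = 1/18 / 5/18 = 1/5
P(Z=1 | obs) = 2/9 / 5/18 = 4/5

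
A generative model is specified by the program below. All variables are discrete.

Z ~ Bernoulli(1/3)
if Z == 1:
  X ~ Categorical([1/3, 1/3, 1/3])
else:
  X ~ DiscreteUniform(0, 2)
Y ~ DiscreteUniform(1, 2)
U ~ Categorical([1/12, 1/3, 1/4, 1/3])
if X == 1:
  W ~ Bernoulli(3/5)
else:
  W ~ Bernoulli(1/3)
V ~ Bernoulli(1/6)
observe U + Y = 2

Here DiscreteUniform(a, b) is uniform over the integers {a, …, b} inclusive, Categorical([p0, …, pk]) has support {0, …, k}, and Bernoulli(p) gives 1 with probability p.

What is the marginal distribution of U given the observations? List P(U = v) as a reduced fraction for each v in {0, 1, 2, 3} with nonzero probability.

Enumerate traces; 48 have nonzero weight after conditioning:
  (Z=0, X=0, Y=1, U=1, W=0, V=0) weight 5/243
  (Z=0, X=0, Y=1, U=1, W=0, V=1) weight 1/243
  (Z=0, X=0, Y=1, U=1, W=1, V=0) weight 5/486
  (Z=0, X=0, Y=1, U=1, W=1, V=1) weight 1/486
  (Z=0, X=0, Y=2, U=0, W=0, V=0) weight 5/972
  (Z=0, X=0, Y=2, U=0, W=0, V=1) weight 1/972
  (Z=0, X=0, Y=2, U=0, W=1, V=0) weight 5/1944
  (Z=0, X=0, Y=2, U=0, W=1, V=1) weight 1/1944
  … 40 more
Group by U:
  weight(U=0) = 1/24
  weight(U=1) = 1/6
Total weight = 1/24 + 1/6 = 5/24
P(U=0 | obs) = 1/24 / 5/24 = 1/5
P(U=1 | obs) = 1/6 / 5/24 = 4/5

P(U=0) = 1/5, P(U=1) = 4/5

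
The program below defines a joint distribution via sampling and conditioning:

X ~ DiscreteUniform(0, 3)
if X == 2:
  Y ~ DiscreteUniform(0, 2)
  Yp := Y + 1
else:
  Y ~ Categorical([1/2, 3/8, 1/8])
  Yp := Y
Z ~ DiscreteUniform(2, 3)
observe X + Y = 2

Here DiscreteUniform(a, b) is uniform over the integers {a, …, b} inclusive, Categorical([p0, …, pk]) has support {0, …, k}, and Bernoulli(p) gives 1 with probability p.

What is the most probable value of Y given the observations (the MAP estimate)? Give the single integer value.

argmax_v P(Y = v | obs) = 1

Enumerate traces; 6 have nonzero weight after conditioning:
  (X=0, Y=2, Z=2) weight 1/64
  (X=0, Y=2, Z=3) weight 1/64
  (X=1, Y=1, Z=2) weight 3/64
  (X=1, Y=1, Z=3) weight 3/64
  (X=2, Y=0, Z=2) weight 1/24
  (X=2, Y=0, Z=3) weight 1/24
Group by Y:
  weight(Y=0) = 1/12
  weight(Y=1) = 3/32
  weight(Y=2) = 1/32
Total weight = 1/12 + 3/32 + 1/32 = 5/24
P(Y=0 | obs) = 1/12 / 5/24 = 2/5
P(Y=1 | obs) = 3/32 / 5/24 = 9/20
P(Y=2 | obs) = 1/32 / 5/24 = 3/20
argmax = 1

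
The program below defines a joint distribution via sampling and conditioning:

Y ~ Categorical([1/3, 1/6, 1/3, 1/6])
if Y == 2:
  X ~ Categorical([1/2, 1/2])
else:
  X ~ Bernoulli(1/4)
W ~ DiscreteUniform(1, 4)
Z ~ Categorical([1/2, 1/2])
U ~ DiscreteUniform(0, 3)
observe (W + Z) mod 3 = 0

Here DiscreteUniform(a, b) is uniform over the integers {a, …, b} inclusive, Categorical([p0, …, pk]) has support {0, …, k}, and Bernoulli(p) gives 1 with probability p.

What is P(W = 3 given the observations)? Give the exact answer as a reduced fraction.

P(W = 3 | obs) = 1/2

Enumerate traces; 64 have nonzero weight after conditioning:
  (Y=0, X=0, W=2, Z=1, U=0) weight 1/128
  (Y=0, X=0, W=2, Z=1, U=1) weight 1/128
  (Y=0, X=0, W=2, Z=1, U=2) weight 1/128
  (Y=0, X=0, W=2, Z=1, U=3) weight 1/128
  (Y=0, X=0, W=3, Z=0, U=0) weight 1/128
  (Y=0, X=0, W=3, Z=0, U=1) weight 1/128
  (Y=0, X=0, W=3, Z=0, U=2) weight 1/128
  (Y=0, X=0, W=3, Z=0, U=3) weight 1/128
  … 56 more
Group by W:
  weight(W=2) = 1/8
  weight(W=3) = 1/8
Total weight = 1/8 + 1/8 = 1/4
P(W=2 | obs) = 1/8 / 1/4 = 1/2
P(W=3 | obs) = 1/8 / 1/4 = 1/2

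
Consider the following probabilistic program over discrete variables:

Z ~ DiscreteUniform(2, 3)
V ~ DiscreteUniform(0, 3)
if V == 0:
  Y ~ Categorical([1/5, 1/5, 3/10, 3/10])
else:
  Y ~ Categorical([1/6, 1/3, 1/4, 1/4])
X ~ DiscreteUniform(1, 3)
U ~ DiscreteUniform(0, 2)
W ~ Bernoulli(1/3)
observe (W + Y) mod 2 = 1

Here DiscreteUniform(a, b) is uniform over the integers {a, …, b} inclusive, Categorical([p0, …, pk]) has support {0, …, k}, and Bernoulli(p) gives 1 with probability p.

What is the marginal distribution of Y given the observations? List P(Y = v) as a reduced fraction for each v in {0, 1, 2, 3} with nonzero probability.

Enumerate traces; 288 have nonzero weight after conditioning:
  (Z=2, V=0, Y=0, X=1, U=0, W=1) weight 1/1080
  (Z=2, V=0, Y=0, X=1, U=1, W=1) weight 1/1080
  (Z=2, V=0, Y=0, X=1, U=2, W=1) weight 1/1080
  (Z=2, V=0, Y=0, X=2, U=0, W=1) weight 1/1080
  (Z=2, V=0, Y=0, X=2, U=1, W=1) weight 1/1080
  (Z=2, V=0, Y=0, X=2, U=2, W=1) weight 1/1080
  (Z=2, V=0, Y=0, X=3, U=0, W=1) weight 1/1080
  (Z=2, V=0, Y=0, X=3, U=1, W=1) weight 1/1080
  (Z=2, V=0, Y=1, X=1, U=0, W=0) weight 1/540
  (Z=2, V=0, Y=2, X=1, U=0, W=1) weight 1/720
  … 278 more
Group by Y:
  weight(Y=0) = 7/120
  weight(Y=1) = 1/5
  weight(Y=2) = 7/80
  weight(Y=3) = 7/40
Total weight = 7/120 + 1/5 + 7/80 + 7/40 = 25/48
P(Y=0 | obs) = 7/120 / 25/48 = 14/125
P(Y=1 | obs) = 1/5 / 25/48 = 48/125
P(Y=2 | obs) = 7/80 / 25/48 = 21/125
P(Y=3 | obs) = 7/40 / 25/48 = 42/125

P(Y=0) = 14/125, P(Y=1) = 48/125, P(Y=2) = 21/125, P(Y=3) = 42/125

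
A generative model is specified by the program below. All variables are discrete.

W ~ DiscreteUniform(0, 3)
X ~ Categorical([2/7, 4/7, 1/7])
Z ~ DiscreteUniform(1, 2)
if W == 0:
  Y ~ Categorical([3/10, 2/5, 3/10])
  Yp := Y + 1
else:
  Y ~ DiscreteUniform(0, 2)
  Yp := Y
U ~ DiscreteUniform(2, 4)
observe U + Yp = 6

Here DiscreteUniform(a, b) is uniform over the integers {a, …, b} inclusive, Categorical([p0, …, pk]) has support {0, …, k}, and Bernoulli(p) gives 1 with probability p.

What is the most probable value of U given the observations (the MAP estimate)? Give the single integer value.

Enumerate traces; 30 have nonzero weight after conditioning:
  (W=0, X=0, Z=1, Y=1, U=4) weight 1/210
  (W=0, X=0, Z=1, Y=2, U=3) weight 1/280
  (W=0, X=0, Z=2, Y=1, U=4) weight 1/210
  (W=0, X=0, Z=2, Y=2, U=3) weight 1/280
  (W=0, X=1, Z=1, Y=1, U=4) weight 1/105
  (W=0, X=1, Z=1, Y=2, U=3) weight 1/140
  (W=0, X=1, Z=2, Y=1, U=4) weight 1/105
  (W=0, X=1, Z=2, Y=2, U=3) weight 1/140
  … 22 more
Group by U:
  weight(U=3) = 1/40
  weight(U=4) = 7/60
Total weight = 1/40 + 7/60 = 17/120
P(U=3 | obs) = 1/40 / 17/120 = 3/17
P(U=4 | obs) = 7/60 / 17/120 = 14/17
argmax = 4

argmax_v P(U = v | obs) = 4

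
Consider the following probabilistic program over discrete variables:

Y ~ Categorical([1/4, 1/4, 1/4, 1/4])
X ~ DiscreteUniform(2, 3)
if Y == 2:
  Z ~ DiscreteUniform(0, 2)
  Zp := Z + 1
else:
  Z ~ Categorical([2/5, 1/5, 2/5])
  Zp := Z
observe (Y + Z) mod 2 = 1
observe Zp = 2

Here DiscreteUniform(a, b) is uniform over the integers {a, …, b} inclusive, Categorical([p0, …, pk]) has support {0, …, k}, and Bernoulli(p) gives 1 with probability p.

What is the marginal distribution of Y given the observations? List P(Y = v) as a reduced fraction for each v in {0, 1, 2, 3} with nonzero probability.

P(Y=1) = 6/17, P(Y=2) = 5/17, P(Y=3) = 6/17

Enumerate traces; 6 have nonzero weight after conditioning:
  (Y=1, X=2, Z=2) weight 1/20
  (Y=1, X=3, Z=2) weight 1/20
  (Y=2, X=2, Z=1) weight 1/24
  (Y=2, X=3, Z=1) weight 1/24
  (Y=3, X=2, Z=2) weight 1/20
  (Y=3, X=3, Z=2) weight 1/20
Group by Y:
  weight(Y=1) = 1/10
  weight(Y=2) = 1/12
  weight(Y=3) = 1/10
Total weight = 1/10 + 1/12 + 1/10 = 17/60
P(Y=1 | obs) = 1/10 / 17/60 = 6/17
P(Y=2 | obs) = 1/12 / 17/60 = 5/17
P(Y=3 | obs) = 1/10 / 17/60 = 6/17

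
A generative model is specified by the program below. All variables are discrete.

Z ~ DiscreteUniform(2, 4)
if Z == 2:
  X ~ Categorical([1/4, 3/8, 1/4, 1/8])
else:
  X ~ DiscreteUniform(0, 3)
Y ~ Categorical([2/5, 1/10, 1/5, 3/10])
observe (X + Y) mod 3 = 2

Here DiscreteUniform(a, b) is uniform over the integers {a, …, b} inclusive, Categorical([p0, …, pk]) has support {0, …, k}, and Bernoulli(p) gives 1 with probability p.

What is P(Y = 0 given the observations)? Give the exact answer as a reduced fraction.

P(Y = 0 | obs) = 24/71

Enumerate traces; 15 have nonzero weight after conditioning:
  (Z=2, X=0, Y=2) weight 1/60
  (Z=2, X=1, Y=1) weight 1/80
  (Z=2, X=2, Y=0) weight 1/30
  (Z=2, X=2, Y=3) weight 1/40
  (Z=2, X=3, Y=2) weight 1/120
  (Z=3, X=0, Y=2) weight 1/60
  (Z=3, X=1, Y=1) weight 1/120
  (Z=3, X=2, Y=0) weight 1/30
  … 7 more
Group by Y:
  weight(Y=0) = 1/10
  weight(Y=1) = 7/240
  weight(Y=2) = 11/120
  weight(Y=3) = 3/40
Total weight = 1/10 + 7/240 + 11/120 + 3/40 = 71/240
P(Y=0 | obs) = 1/10 / 71/240 = 24/71
P(Y=1 | obs) = 7/240 / 71/240 = 7/71
P(Y=2 | obs) = 11/120 / 71/240 = 22/71
P(Y=3 | obs) = 3/40 / 71/240 = 18/71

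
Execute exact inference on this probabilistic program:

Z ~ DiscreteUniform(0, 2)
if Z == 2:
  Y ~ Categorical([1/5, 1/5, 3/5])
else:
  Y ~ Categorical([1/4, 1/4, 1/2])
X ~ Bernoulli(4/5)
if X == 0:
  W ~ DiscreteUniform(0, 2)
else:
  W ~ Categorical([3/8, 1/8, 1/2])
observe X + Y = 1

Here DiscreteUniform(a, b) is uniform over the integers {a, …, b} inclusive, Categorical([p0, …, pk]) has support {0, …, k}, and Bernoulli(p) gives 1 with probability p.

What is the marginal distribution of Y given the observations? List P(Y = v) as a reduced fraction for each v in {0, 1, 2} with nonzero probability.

Enumerate traces; 18 have nonzero weight after conditioning:
  (Z=0, Y=0, X=1, W=0) weight 1/40
  (Z=0, Y=0, X=1, W=1) weight 1/120
  (Z=0, Y=0, X=1, W=2) weight 1/30
  (Z=0, Y=1, X=0, W=0) weight 1/180
  (Z=0, Y=1, X=0, W=1) weight 1/180
  (Z=0, Y=1, X=0, W=2) weight 1/180
  (Z=1, Y=0, X=1, W=0) weight 1/40
  (Z=1, Y=0, X=1, W=1) weight 1/120
  … 10 more
Group by Y:
  weight(Y=0) = 14/75
  weight(Y=1) = 7/150
Total weight = 14/75 + 7/150 = 7/30
P(Y=0 | obs) = 14/75 / 7/30 = 4/5
P(Y=1 | obs) = 7/150 / 7/30 = 1/5

P(Y=0) = 4/5, P(Y=1) = 1/5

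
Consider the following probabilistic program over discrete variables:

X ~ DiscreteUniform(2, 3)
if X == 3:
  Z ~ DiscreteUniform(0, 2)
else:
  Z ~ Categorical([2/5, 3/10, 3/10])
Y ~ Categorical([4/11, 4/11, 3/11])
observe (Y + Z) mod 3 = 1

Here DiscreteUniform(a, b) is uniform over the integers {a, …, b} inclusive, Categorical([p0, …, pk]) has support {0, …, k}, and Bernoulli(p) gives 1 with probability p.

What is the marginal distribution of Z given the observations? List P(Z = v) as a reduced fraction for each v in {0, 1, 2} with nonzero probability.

Enumerate traces; 6 have nonzero weight after conditioning:
  (X=2, Z=0, Y=1) weight 4/55
  (X=2, Z=1, Y=0) weight 3/55
  (X=2, Z=2, Y=2) weight 9/220
  (X=3, Z=0, Y=1) weight 2/33
  (X=3, Z=1, Y=0) weight 2/33
  (X=3, Z=2, Y=2) weight 1/22
Group by Z:
  weight(Z=0) = 2/15
  weight(Z=1) = 19/165
  weight(Z=2) = 19/220
Total weight = 2/15 + 19/165 + 19/220 = 221/660
P(Z=0 | obs) = 2/15 / 221/660 = 88/221
P(Z=1 | obs) = 19/165 / 221/660 = 76/221
P(Z=2 | obs) = 19/220 / 221/660 = 57/221

P(Z=0) = 88/221, P(Z=1) = 76/221, P(Z=2) = 57/221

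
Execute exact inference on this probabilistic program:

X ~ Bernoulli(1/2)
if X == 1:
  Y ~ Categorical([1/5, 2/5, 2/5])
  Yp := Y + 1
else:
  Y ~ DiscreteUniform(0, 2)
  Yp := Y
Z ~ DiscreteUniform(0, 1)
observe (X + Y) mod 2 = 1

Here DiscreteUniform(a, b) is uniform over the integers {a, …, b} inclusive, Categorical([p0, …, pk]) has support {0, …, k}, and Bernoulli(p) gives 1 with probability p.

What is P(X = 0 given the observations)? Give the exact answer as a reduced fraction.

Enumerate traces; 6 have nonzero weight after conditioning:
  (X=0, Y=1, Z=0) weight 1/12
  (X=0, Y=1, Z=1) weight 1/12
  (X=1, Y=0, Z=0) weight 1/20
  (X=1, Y=0, Z=1) weight 1/20
  (X=1, Y=2, Z=0) weight 1/10
  (X=1, Y=2, Z=1) weight 1/10
Group by X:
  weight(X=0) = 1/6
  weight(X=1) = 3/10
Total weight = 1/6 + 3/10 = 7/15
P(X=0 | obs) = 1/6 / 7/15 = 5/14
P(X=1 | obs) = 3/10 / 7/15 = 9/14

P(X = 0 | obs) = 5/14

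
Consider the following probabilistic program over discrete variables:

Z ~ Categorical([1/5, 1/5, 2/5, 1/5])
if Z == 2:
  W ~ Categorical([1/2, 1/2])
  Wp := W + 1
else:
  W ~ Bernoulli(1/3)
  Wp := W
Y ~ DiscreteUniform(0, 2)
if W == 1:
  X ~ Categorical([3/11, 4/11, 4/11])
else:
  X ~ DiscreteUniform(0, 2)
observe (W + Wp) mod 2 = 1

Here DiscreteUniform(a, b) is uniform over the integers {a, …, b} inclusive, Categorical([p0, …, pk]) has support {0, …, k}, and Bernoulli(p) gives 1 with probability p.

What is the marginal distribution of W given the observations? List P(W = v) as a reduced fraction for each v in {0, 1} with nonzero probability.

P(W=0) = 1/2, P(W=1) = 1/2

Enumerate traces; 18 have nonzero weight after conditioning:
  (Z=2, W=0, Y=0, X=0) weight 1/45
  (Z=2, W=0, Y=0, X=1) weight 1/45
  (Z=2, W=0, Y=0, X=2) weight 1/45
  (Z=2, W=0, Y=1, X=0) weight 1/45
  (Z=2, W=0, Y=1, X=1) weight 1/45
  (Z=2, W=0, Y=1, X=2) weight 1/45
  (Z=2, W=0, Y=2, X=0) weight 1/45
  (Z=2, W=0, Y=2, X=1) weight 1/45
  (Z=2, W=1, Y=0, X=0) weight 1/55
  … 9 more
Group by W:
  weight(W=0) = 1/5
  weight(W=1) = 1/5
Total weight = 1/5 + 1/5 = 2/5
P(W=0 | obs) = 1/5 / 2/5 = 1/2
P(W=1 | obs) = 1/5 / 2/5 = 1/2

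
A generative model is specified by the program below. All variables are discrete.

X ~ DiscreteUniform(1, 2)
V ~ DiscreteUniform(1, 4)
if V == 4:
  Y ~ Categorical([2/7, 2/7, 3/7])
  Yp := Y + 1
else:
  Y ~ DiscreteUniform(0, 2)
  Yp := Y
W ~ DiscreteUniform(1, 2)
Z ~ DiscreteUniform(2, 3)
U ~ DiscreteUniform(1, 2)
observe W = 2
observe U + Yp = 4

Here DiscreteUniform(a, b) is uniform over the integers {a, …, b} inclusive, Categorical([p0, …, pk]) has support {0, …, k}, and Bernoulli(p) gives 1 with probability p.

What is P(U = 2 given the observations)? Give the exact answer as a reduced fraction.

Enumerate traces; 20 have nonzero weight after conditioning:
  (X=1, V=1, Y=2, W=2, Z=2, U=2) weight 1/192
  (X=1, V=1, Y=2, W=2, Z=3, U=2) weight 1/192
  (X=1, V=2, Y=2, W=2, Z=2, U=2) weight 1/192
  (X=1, V=2, Y=2, W=2, Z=3, U=2) weight 1/192
  (X=1, V=3, Y=2, W=2, Z=2, U=2) weight 1/192
  (X=1, V=3, Y=2, W=2, Z=3, U=2) weight 1/192
  (X=1, V=4, Y=1, W=2, Z=2, U=2) weight 1/224
  (X=1, V=4, Y=1, W=2, Z=3, U=2) weight 1/224
  (X=1, V=4, Y=2, W=2, Z=2, U=1) weight 3/448
  … 11 more
Group by U:
  weight(U=1) = 3/112
  weight(U=2) = 9/112
Total weight = 3/112 + 9/112 = 3/28
P(U=1 | obs) = 3/112 / 3/28 = 1/4
P(U=2 | obs) = 9/112 / 3/28 = 3/4

P(U = 2 | obs) = 3/4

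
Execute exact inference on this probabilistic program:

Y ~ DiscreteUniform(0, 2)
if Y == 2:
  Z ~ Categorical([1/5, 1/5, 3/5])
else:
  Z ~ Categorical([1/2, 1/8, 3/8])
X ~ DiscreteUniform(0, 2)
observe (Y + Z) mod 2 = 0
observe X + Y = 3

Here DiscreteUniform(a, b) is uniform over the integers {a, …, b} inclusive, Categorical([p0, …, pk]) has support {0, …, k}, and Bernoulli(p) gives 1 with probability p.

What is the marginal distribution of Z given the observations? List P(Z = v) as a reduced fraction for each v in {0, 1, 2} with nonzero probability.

Enumerate traces; 3 have nonzero weight after conditioning:
  (Y=1, Z=1, X=2) weight 1/72
  (Y=2, Z=0, X=1) weight 1/45
  (Y=2, Z=2, X=1) weight 1/15
Group by Z:
  weight(Z=0) = 1/45
  weight(Z=1) = 1/72
  weight(Z=2) = 1/15
Total weight = 1/45 + 1/72 + 1/15 = 37/360
P(Z=0 | obs) = 1/45 / 37/360 = 8/37
P(Z=1 | obs) = 1/72 / 37/360 = 5/37
P(Z=2 | obs) = 1/15 / 37/360 = 24/37

P(Z=0) = 8/37, P(Z=1) = 5/37, P(Z=2) = 24/37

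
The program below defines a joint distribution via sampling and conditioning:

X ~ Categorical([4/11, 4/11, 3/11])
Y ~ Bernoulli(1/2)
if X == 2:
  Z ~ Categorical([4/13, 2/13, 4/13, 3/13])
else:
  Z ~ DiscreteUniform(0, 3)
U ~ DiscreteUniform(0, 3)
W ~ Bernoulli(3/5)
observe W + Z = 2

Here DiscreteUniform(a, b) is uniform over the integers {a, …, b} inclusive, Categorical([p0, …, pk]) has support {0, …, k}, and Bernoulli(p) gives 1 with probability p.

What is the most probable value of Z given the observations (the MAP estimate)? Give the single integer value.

argmax_v P(Z = v | obs) = 1

Enumerate traces; 48 have nonzero weight after conditioning:
  (X=0, Y=0, Z=1, U=0, W=1) weight 3/440
  (X=0, Y=0, Z=1, U=1, W=1) weight 3/440
  (X=0, Y=0, Z=1, U=2, W=1) weight 3/440
  (X=0, Y=0, Z=1, U=3, W=1) weight 3/440
  (X=0, Y=0, Z=2, U=0, W=0) weight 1/220
  (X=0, Y=0, Z=2, U=1, W=0) weight 1/220
  (X=0, Y=0, Z=2, U=2, W=0) weight 1/220
  (X=0, Y=0, Z=2, U=3, W=0) weight 1/220
  … 40 more
Group by Z:
  weight(Z=1) = 96/715
  weight(Z=2) = 76/715
Total weight = 96/715 + 76/715 = 172/715
P(Z=1 | obs) = 96/715 / 172/715 = 24/43
P(Z=2 | obs) = 76/715 / 172/715 = 19/43
argmax = 1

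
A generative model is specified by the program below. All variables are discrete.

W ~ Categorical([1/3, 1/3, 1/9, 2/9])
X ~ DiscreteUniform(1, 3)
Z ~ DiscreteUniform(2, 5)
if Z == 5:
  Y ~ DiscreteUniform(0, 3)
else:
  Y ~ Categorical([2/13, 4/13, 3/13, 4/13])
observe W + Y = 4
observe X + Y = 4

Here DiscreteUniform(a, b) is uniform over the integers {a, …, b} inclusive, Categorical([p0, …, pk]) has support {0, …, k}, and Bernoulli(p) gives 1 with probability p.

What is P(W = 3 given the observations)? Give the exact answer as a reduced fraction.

P(W = 3 | obs) = 61/177

Enumerate traces; 12 have nonzero weight after conditioning:
  (W=1, X=1, Z=2, Y=3) weight 1/117
  (W=1, X=1, Z=3, Y=3) weight 1/117
  (W=1, X=1, Z=4, Y=3) weight 1/117
  (W=1, X=1, Z=5, Y=3) weight 1/144
  (W=2, X=2, Z=2, Y=2) weight 1/468
  (W=2, X=2, Z=3, Y=2) weight 1/468
  (W=2, X=2, Z=4, Y=2) weight 1/468
  (W=2, X=2, Z=5, Y=2) weight 1/432
  (W=3, X=3, Z=2, Y=1) weight 2/351
  … 3 more
Group by W:
  weight(W=1) = 61/1872
  weight(W=2) = 49/5616
  weight(W=3) = 61/2808
Total weight = 61/1872 + 49/5616 + 61/2808 = 59/936
P(W=1 | obs) = 61/1872 / 59/936 = 61/118
P(W=2 | obs) = 49/5616 / 59/936 = 49/354
P(W=3 | obs) = 61/2808 / 59/936 = 61/177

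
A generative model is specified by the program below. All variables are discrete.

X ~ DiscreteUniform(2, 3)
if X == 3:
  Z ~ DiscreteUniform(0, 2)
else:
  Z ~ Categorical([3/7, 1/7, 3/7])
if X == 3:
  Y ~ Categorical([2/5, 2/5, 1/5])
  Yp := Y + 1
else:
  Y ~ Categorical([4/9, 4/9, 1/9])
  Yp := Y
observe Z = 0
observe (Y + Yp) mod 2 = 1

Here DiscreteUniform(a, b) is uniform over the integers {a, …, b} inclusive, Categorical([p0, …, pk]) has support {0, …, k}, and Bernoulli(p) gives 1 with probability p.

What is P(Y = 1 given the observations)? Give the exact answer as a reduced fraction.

Enumerate traces; 3 have nonzero weight after conditioning:
  (X=3, Z=0, Y=0) weight 1/15
  (X=3, Z=0, Y=1) weight 1/15
  (X=3, Z=0, Y=2) weight 1/30
Group by Y:
  weight(Y=0) = 1/15
  weight(Y=1) = 1/15
  weight(Y=2) = 1/30
Total weight = 1/15 + 1/15 + 1/30 = 1/6
P(Y=0 | obs) = 1/15 / 1/6 = 2/5
P(Y=1 | obs) = 1/15 / 1/6 = 2/5
P(Y=2 | obs) = 1/30 / 1/6 = 1/5

P(Y = 1 | obs) = 2/5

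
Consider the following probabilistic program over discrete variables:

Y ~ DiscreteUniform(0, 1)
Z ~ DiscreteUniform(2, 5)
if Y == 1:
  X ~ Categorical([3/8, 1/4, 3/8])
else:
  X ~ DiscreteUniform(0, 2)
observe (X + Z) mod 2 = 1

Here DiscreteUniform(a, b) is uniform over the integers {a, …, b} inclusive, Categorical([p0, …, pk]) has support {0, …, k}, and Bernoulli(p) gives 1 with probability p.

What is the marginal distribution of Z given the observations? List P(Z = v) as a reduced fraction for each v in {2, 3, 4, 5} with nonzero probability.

P(Z=2) = 7/48, P(Z=3) = 17/48, P(Z=4) = 7/48, P(Z=5) = 17/48

Enumerate traces; 12 have nonzero weight after conditioning:
  (Y=0, Z=2, X=1) weight 1/24
  (Y=0, Z=3, X=0) weight 1/24
  (Y=0, Z=3, X=2) weight 1/24
  (Y=0, Z=4, X=1) weight 1/24
  (Y=0, Z=5, X=0) weight 1/24
  (Y=0, Z=5, X=2) weight 1/24
  (Y=1, Z=2, X=1) weight 1/32
  (Y=1, Z=3, X=0) weight 3/64
  … 4 more
Group by Z:
  weight(Z=2) = 7/96
  weight(Z=3) = 17/96
  weight(Z=4) = 7/96
  weight(Z=5) = 17/96
Total weight = 7/96 + 17/96 + 7/96 + 17/96 = 1/2
P(Z=2 | obs) = 7/96 / 1/2 = 7/48
P(Z=3 | obs) = 17/96 / 1/2 = 17/48
P(Z=4 | obs) = 7/96 / 1/2 = 7/48
P(Z=5 | obs) = 17/96 / 1/2 = 17/48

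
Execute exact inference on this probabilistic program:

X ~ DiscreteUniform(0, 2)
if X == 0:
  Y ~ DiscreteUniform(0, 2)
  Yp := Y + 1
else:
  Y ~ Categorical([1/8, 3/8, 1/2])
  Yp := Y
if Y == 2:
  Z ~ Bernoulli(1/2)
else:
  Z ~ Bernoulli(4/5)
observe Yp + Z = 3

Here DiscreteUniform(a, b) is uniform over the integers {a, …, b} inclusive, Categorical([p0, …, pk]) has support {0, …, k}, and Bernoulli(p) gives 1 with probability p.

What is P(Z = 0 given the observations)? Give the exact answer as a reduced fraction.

P(Z = 0 | obs) = 5/28

Enumerate traces; 4 have nonzero weight after conditioning:
  (X=0, Y=1, Z=1) weight 4/45
  (X=0, Y=2, Z=0) weight 1/18
  (X=1, Y=2, Z=1) weight 1/12
  (X=2, Y=2, Z=1) weight 1/12
Group by Z:
  weight(Z=0) = 1/18
  weight(Z=1) = 23/90
Total weight = 1/18 + 23/90 = 14/45
P(Z=0 | obs) = 1/18 / 14/45 = 5/28
P(Z=1 | obs) = 23/90 / 14/45 = 23/28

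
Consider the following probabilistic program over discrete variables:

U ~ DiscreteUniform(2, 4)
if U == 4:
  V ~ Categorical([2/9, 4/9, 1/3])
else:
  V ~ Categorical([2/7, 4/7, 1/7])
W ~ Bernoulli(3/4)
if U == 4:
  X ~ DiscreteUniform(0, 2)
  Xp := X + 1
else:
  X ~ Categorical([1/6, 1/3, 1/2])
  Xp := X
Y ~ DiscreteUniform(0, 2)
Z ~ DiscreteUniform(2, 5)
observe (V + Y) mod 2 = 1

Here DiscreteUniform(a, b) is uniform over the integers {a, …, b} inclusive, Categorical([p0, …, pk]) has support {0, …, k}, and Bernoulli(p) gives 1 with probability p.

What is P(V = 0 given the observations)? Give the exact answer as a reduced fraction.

P(V = 0 | obs) = 50/289

Enumerate traces; 288 have nonzero weight after conditioning:
  (U=2, V=0, W=0, X=0, Y=1, Z=2) weight 1/3024
  (U=2, V=0, W=0, X=0, Y=1, Z=3) weight 1/3024
  (U=2, V=0, W=0, X=0, Y=1, Z=4) weight 1/3024
  (U=2, V=0, W=0, X=0, Y=1, Z=5) weight 1/3024
  (U=2, V=0, W=0, X=1, Y=1, Z=2) weight 1/1512
  (U=2, V=0, W=0, X=1, Y=1, Z=3) weight 1/1512
  (U=2, V=0, W=0, X=1, Y=1, Z=4) weight 1/1512
  (U=2, V=0, W=0, X=1, Y=1, Z=5) weight 1/1512
  (U=2, V=1, W=0, X=0, Y=0, Z=2) weight 1/1512
  (U=2, V=2, W=0, X=0, Y=1, Z=2) weight 1/6048
  … 278 more
Group by V:
  weight(V=0) = 50/567
  weight(V=1) = 200/567
  weight(V=2) = 13/189
Total weight = 50/567 + 200/567 + 13/189 = 289/567
P(V=0 | obs) = 50/567 / 289/567 = 50/289
P(V=1 | obs) = 200/567 / 289/567 = 200/289
P(V=2 | obs) = 13/189 / 289/567 = 39/289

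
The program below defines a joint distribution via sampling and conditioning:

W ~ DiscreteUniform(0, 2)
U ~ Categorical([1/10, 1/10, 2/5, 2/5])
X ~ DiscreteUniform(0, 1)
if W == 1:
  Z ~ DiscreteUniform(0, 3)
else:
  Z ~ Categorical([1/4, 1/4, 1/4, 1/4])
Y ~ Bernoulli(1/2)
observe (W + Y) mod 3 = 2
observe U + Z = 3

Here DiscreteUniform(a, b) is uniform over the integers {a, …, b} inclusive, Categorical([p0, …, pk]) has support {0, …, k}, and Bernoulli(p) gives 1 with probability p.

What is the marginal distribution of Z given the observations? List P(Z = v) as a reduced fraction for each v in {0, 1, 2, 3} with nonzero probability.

P(Z=0) = 2/5, P(Z=1) = 2/5, P(Z=2) = 1/10, P(Z=3) = 1/10

Enumerate traces; 16 have nonzero weight after conditioning:
  (W=1, U=0, X=0, Z=3, Y=1) weight 1/480
  (W=1, U=0, X=1, Z=3, Y=1) weight 1/480
  (W=1, U=1, X=0, Z=2, Y=1) weight 1/480
  (W=1, U=1, X=1, Z=2, Y=1) weight 1/480
  (W=1, U=2, X=0, Z=1, Y=1) weight 1/120
  (W=1, U=2, X=1, Z=1, Y=1) weight 1/120
  (W=1, U=3, X=0, Z=0, Y=1) weight 1/120
  (W=1, U=3, X=1, Z=0, Y=1) weight 1/120
  … 8 more
Group by Z:
  weight(Z=0) = 1/30
  weight(Z=1) = 1/30
  weight(Z=2) = 1/120
  weight(Z=3) = 1/120
Total weight = 1/30 + 1/30 + 1/120 + 1/120 = 1/12
P(Z=0 | obs) = 1/30 / 1/12 = 2/5
P(Z=1 | obs) = 1/30 / 1/12 = 2/5
P(Z=2 | obs) = 1/120 / 1/12 = 1/10
P(Z=3 | obs) = 1/120 / 1/12 = 1/10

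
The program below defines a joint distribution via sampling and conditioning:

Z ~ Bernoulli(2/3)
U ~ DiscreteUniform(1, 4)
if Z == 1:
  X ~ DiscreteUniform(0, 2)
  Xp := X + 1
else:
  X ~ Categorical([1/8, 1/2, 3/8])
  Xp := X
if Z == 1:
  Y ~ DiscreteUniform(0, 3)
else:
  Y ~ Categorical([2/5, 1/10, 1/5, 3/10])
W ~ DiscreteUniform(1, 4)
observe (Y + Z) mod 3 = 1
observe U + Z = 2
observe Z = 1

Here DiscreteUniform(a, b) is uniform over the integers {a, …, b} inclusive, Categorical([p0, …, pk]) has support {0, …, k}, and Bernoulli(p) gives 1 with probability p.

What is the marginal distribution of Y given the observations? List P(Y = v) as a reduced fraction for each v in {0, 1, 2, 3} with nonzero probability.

P(Y=0) = 1/2, P(Y=3) = 1/2

Enumerate traces; 24 have nonzero weight after conditioning:
  (Z=1, U=1, X=0, Y=0, W=1) weight 1/288
  (Z=1, U=1, X=0, Y=0, W=2) weight 1/288
  (Z=1, U=1, X=0, Y=0, W=3) weight 1/288
  (Z=1, U=1, X=0, Y=0, W=4) weight 1/288
  (Z=1, U=1, X=0, Y=3, W=1) weight 1/288
  (Z=1, U=1, X=0, Y=3, W=2) weight 1/288
  (Z=1, U=1, X=0, Y=3, W=3) weight 1/288
  (Z=1, U=1, X=0, Y=3, W=4) weight 1/288
  … 16 more
Group by Y:
  weight(Y=0) = 1/24
  weight(Y=3) = 1/24
Total weight = 1/24 + 1/24 = 1/12
P(Y=0 | obs) = 1/24 / 1/12 = 1/2
P(Y=3 | obs) = 1/24 / 1/12 = 1/2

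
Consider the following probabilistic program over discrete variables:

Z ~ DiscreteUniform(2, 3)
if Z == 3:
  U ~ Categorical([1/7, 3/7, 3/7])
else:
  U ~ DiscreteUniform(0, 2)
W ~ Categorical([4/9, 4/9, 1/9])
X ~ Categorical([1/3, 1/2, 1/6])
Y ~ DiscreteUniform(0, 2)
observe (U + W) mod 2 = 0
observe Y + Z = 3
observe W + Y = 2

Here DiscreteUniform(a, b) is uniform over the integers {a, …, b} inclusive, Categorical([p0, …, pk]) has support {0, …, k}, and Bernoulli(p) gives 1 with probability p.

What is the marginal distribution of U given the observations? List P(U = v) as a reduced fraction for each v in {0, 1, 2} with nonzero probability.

P(U=0) = 3/40, P(U=1) = 7/10, P(U=2) = 9/40

Enumerate traces; 9 have nonzero weight after conditioning:
  (Z=2, U=1, W=1, X=0, Y=1) weight 2/243
  (Z=2, U=1, W=1, X=1, Y=1) weight 1/81
  (Z=2, U=1, W=1, X=2, Y=1) weight 1/243
  (Z=3, U=0, W=2, X=0, Y=0) weight 1/1134
  (Z=3, U=0, W=2, X=1, Y=0) weight 1/756
  (Z=3, U=0, W=2, X=2, Y=0) weight 1/2268
  (Z=3, U=2, W=2, X=0, Y=0) weight 1/378
  (Z=3, U=2, W=2, X=1, Y=0) weight 1/252
  … 1 more
Group by U:
  weight(U=0) = 1/378
  weight(U=1) = 2/81
  weight(U=2) = 1/126
Total weight = 1/378 + 2/81 + 1/126 = 20/567
P(U=0 | obs) = 1/378 / 20/567 = 3/40
P(U=1 | obs) = 2/81 / 20/567 = 7/10
P(U=2 | obs) = 1/126 / 20/567 = 9/40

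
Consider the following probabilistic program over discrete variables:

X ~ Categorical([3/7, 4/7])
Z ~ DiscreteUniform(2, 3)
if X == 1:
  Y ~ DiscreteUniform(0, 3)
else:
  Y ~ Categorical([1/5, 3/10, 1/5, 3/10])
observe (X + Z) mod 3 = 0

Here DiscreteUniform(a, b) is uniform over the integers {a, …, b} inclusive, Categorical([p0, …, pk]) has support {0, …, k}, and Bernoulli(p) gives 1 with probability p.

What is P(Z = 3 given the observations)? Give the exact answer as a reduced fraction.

P(Z = 3 | obs) = 3/7

Enumerate traces; 8 have nonzero weight after conditioning:
  (X=0, Z=3, Y=0) weight 3/70
  (X=0, Z=3, Y=1) weight 9/140
  (X=0, Z=3, Y=2) weight 3/70
  (X=0, Z=3, Y=3) weight 9/140
  (X=1, Z=2, Y=0) weight 1/14
  (X=1, Z=2, Y=1) weight 1/14
  (X=1, Z=2, Y=2) weight 1/14
  (X=1, Z=2, Y=3) weight 1/14
Group by Z:
  weight(Z=2) = 2/7
  weight(Z=3) = 3/14
Total weight = 2/7 + 3/14 = 1/2
P(Z=2 | obs) = 2/7 / 1/2 = 4/7
P(Z=3 | obs) = 3/14 / 1/2 = 3/7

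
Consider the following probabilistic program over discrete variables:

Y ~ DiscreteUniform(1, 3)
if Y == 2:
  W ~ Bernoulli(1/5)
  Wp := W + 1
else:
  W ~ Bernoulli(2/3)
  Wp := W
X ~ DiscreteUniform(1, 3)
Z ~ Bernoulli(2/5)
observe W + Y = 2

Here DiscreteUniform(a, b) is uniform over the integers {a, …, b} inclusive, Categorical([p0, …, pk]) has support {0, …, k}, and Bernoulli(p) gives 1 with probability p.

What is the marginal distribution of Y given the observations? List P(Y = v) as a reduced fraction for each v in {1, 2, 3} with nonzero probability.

P(Y=1) = 5/11, P(Y=2) = 6/11

Enumerate traces; 12 have nonzero weight after conditioning:
  (Y=1, W=1, X=1, Z=0) weight 2/45
  (Y=1, W=1, X=1, Z=1) weight 4/135
  (Y=1, W=1, X=2, Z=0) weight 2/45
  (Y=1, W=1, X=2, Z=1) weight 4/135
  (Y=1, W=1, X=3, Z=0) weight 2/45
  (Y=1, W=1, X=3, Z=1) weight 4/135
  (Y=2, W=0, X=1, Z=0) weight 4/75
  (Y=2, W=0, X=1, Z=1) weight 8/225
  … 4 more
Group by Y:
  weight(Y=1) = 2/9
  weight(Y=2) = 4/15
Total weight = 2/9 + 4/15 = 22/45
P(Y=1 | obs) = 2/9 / 22/45 = 5/11
P(Y=2 | obs) = 4/15 / 22/45 = 6/11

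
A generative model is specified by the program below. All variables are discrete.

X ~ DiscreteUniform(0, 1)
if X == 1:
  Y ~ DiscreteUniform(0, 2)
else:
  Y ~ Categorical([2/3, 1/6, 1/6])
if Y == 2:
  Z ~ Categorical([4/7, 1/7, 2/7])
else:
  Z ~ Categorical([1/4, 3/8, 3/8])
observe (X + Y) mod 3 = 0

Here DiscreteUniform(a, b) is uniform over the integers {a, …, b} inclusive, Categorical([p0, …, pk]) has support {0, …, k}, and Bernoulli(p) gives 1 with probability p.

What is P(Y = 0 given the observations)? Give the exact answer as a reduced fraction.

P(Y = 0 | obs) = 2/3

Enumerate traces; 6 have nonzero weight after conditioning:
  (X=0, Y=0, Z=0) weight 1/12
  (X=0, Y=0, Z=1) weight 1/8
  (X=0, Y=0, Z=2) weight 1/8
  (X=1, Y=2, Z=0) weight 2/21
  (X=1, Y=2, Z=1) weight 1/42
  (X=1, Y=2, Z=2) weight 1/21
Group by Y:
  weight(Y=0) = 1/3
  weight(Y=2) = 1/6
Total weight = 1/3 + 1/6 = 1/2
P(Y=0 | obs) = 1/3 / 1/2 = 2/3
P(Y=2 | obs) = 1/6 / 1/2 = 1/3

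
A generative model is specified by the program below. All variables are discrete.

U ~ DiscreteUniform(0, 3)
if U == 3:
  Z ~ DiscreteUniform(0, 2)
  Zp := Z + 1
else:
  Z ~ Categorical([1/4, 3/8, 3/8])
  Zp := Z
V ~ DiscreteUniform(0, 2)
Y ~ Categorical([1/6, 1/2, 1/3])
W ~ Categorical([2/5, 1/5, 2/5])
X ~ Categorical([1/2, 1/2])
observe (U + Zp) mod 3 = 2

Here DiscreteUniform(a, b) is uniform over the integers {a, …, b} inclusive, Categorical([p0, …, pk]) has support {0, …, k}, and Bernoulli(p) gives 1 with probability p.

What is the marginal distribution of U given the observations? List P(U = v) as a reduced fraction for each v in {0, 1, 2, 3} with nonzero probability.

Enumerate traces; 216 have nonzero weight after conditioning:
  (U=0, Z=2, V=0, Y=0, W=0, X=0) weight 1/960
  (U=0, Z=2, V=0, Y=0, W=0, X=1) weight 1/960
  (U=0, Z=2, V=0, Y=0, W=1, X=0) weight 1/1920
  (U=0, Z=2, V=0, Y=0, W=1, X=1) weight 1/1920
  (U=0, Z=2, V=0, Y=0, W=2, X=0) weight 1/960
  (U=0, Z=2, V=0, Y=0, W=2, X=1) weight 1/960
  (U=0, Z=2, V=0, Y=1, W=0, X=0) weight 1/320
  (U=0, Z=2, V=0, Y=1, W=0, X=1) weight 1/320
  (U=1, Z=1, V=0, Y=0, W=0, X=0) weight 1/960
  (U=2, Z=0, V=0, Y=0, W=0, X=0) weight 1/1440
  … 206 more
Group by U:
  weight(U=0) = 3/32
  weight(U=1) = 3/32
  weight(U=2) = 1/16
  weight(U=3) = 1/12
Total weight = 3/32 + 3/32 + 1/16 + 1/12 = 1/3
P(U=0 | obs) = 3/32 / 1/3 = 9/32
P(U=1 | obs) = 3/32 / 1/3 = 9/32
P(U=2 | obs) = 1/16 / 1/3 = 3/16
P(U=3 | obs) = 1/12 / 1/3 = 1/4

P(U=0) = 9/32, P(U=1) = 9/32, P(U=2) = 3/16, P(U=3) = 1/4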